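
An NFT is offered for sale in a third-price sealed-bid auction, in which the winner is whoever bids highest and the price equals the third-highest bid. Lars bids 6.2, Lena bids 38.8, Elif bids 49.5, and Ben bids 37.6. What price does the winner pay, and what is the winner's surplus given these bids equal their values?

Price 37.6; surplus 11.9.

Ranking the bids: Elif 49.5; Lena 38.8; Ben 37.6; Lars 6.2.
Elif is the highest bidder, so Elif wins.
Under the third-price rule, the price is the third-highest bid: 37.6.
Surplus = 49.5 − 37.6 = 11.9.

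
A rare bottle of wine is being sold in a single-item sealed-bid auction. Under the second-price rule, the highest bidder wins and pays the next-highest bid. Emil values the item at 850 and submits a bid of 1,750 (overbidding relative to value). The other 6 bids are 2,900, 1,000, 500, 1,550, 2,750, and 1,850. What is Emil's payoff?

Highest competing bid: 2,900.
Emil's bid 1,750 is not the highest, so Emil loses, pays nothing, and earns zero payoff.

Payoff = 0.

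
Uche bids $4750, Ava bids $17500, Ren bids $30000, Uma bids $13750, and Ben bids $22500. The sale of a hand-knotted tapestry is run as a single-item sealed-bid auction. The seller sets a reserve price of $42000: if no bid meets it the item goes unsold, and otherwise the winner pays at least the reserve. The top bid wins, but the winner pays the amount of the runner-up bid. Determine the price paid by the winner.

unsold

Ranking the bids: Ren $30000; Ben $22500; Ava $17500; Uma $13750; Uche $4750.
The top bid $30000 is below the reserve $42000, so the item goes unsold and nothing is paid.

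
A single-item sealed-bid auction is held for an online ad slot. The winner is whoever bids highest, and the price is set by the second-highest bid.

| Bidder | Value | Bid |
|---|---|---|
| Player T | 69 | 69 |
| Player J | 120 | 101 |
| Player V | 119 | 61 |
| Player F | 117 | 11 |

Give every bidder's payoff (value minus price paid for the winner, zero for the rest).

Payoffs: Player T 0, Player J 51, Player V 0, Player F 0.

Ranking the bids: Player J 101; Player T 69; Player V 61; Player F 11.
Player J has the top bid and wins; the price is the second-highest bid, 69.
Player J's payoff = 120 − 69 = 51. All other bidders lose, so their payoff is 0.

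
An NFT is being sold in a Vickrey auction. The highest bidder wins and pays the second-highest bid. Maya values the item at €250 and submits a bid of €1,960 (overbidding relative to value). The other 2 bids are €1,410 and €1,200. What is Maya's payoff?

Highest competing bid: €1,410.
Maya's bid €1,960 is the highest overall, so Maya wins and pays the second-highest bid, €1,410.
Payoff = value − price = €250 − €1,410 = -€1,160.
Overbidding won the item at a price above value — truthful bidding would have avoided this loss.

Maya's payoff: -€1,160.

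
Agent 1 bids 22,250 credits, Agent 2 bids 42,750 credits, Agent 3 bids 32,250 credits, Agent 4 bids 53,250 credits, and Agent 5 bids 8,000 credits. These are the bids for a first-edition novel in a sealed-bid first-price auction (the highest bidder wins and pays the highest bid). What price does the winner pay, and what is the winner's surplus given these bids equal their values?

Price 53,250 credits; surplus 0 credits.

Sorted high to low: Agent 4 53,250 credits > Agent 2 42,750 credits > Agent 3 32,250 credits > Agent 1 22,250 credits > Agent 5 8,000 credits.
Agent 4 is the highest bidder, so Agent 4 wins.
Under the first-price rule, the price is the highest bid: 53,250 credits.
Surplus = 53,250 credits − 53,250 credits = 0 credits.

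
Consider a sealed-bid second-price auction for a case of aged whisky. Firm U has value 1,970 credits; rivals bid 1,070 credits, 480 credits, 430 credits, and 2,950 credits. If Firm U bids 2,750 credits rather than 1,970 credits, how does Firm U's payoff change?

Payoff change: 0 credits.

The highest competing bid is 2,950 credits.
Bidding truthfully at 1,970 credits: the top bid is 2,950 credits (a rival), so Firm U loses. Payoff = 0 credits.
Bidding 2,750 credits: the top bid is 2,950 credits (a rival), so Firm U loses. Payoff = 0 credits.
Change = 0 credits − 0 credits = 0 credits.
The bid only affects whether you win, not the price — here both bids land on the same side of the top rival bid, so the deviation is payoff-neutral.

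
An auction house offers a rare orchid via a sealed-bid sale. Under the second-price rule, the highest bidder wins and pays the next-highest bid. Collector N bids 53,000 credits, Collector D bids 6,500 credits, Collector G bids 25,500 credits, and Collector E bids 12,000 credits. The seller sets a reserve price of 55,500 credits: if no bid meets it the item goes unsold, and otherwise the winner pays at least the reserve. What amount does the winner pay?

Bids in descending order: Collector N 53,000 credits, then Collector G 25,500 credits, then Collector E 12,000 credits, then Collector D 6,500 credits.
The top bid 53,000 credits is below the reserve 55,500 credits, so the item goes unsold and nothing is paid.

unsold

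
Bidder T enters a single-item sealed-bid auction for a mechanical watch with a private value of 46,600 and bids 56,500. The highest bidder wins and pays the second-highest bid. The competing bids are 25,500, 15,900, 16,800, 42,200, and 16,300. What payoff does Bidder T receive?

4,400

Highest competing bid: 42,200.
Bidder T's bid 56,500 is the highest overall, so Bidder T wins and pays the second-highest bid, 42,200.
Payoff = value − price = 46,600 − 42,200 = 4,400.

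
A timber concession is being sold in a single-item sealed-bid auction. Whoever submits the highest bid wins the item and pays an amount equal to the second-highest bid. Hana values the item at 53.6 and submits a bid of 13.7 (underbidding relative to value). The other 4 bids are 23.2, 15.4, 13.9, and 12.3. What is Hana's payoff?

Highest competing bid: 23.2.
Hana's bid 13.7 is not the highest, so Hana loses, pays nothing, and earns zero payoff.

0.0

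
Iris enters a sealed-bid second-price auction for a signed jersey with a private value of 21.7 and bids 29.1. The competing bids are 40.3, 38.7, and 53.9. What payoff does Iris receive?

Highest competing bid: 53.9.
Iris's bid 29.1 is not the highest, so Iris loses, pays nothing, and earns zero payoff.

0.0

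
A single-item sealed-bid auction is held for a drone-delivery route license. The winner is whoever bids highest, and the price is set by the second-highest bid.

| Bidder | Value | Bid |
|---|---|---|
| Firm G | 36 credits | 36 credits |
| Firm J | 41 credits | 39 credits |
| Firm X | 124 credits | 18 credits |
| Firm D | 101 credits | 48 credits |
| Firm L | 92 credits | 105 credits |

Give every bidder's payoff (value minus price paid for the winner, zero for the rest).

Sorted high to low: Firm L 105 credits > Firm D 48 credits > Firm J 39 credits > Firm G 36 credits > Firm X 18 credits.
Firm L has the top bid and wins; the price is the second-highest bid, 48 credits.
Firm L's payoff = 92 credits − 48 credits = 44 credits. All other bidders lose, so their payoff is 0.

Firm G 0 credits, Firm J 0 credits, Firm X 0 credits, Firm D 0 credits, Firm L 44 credits.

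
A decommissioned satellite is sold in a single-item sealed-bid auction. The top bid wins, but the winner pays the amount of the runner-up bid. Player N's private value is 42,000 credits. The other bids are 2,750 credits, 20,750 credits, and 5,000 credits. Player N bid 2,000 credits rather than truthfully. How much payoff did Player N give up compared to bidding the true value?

21,250 credits

The highest competing bid is 20,750 credits.
Bidding truthfully at 42,000 credits: Player N has the top bid, wins, and pays the second-highest bid 20,750 credits. Payoff = 42,000 credits − 20,750 credits = 21,250 credits.
Bidding 2,000 credits: the top bid is 20,750 credits (a rival), so Player N loses. Payoff = 0 credits.
Regret = truthful payoff − actual payoff = 21,250 credits − 0 credits = 21,250 credits.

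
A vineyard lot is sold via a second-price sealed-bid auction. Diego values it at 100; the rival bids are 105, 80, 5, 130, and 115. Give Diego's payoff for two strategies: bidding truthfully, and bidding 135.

(a) 0  (b) -30

The highest competing bid is 130.
Bidding truthfully at 100: the top bid is 130 (a rival), so Diego loses. Payoff = 0.
Bidding 135: Diego has the top bid, wins, and pays the second-highest bid 130. Payoff = 100 − 130 = -30.
Deviating from a truthful bid can only lose payoff in a second-price auction — never gain.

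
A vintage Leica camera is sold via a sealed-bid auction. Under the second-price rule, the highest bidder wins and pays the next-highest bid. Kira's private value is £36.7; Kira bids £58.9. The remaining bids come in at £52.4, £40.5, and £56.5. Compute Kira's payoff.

Highest competing bid: £56.5.
Kira's bid £58.9 is the highest overall, so Kira wins and pays the second-highest bid, £56.5.
Payoff = value − price = £36.7 − £56.5 = -£19.8.

Payoff = -£19.8.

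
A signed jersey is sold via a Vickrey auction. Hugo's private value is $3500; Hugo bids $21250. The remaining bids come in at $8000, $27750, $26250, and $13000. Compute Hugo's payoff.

Hugo's payoff: $0.

Highest competing bid: $27750.
Hugo's bid $21250 is not the highest, so Hugo loses, pays nothing, and earns zero payoff.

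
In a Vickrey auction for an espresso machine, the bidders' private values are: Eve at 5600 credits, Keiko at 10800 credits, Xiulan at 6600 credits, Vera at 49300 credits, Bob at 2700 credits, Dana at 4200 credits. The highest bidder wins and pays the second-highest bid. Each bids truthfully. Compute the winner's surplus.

Ordered from highest: Vera 49300 credits, then Keiko 10800 credits, then Xiulan 6600 credits, then Eve 5600 credits, then Dana 4200 credits, then Bob 2700 credits.
Vera wins with the top bid and pays the second-highest, 10800 credits.
Surplus = 49300 credits − 10800 credits = 38500 credits.

38500 credits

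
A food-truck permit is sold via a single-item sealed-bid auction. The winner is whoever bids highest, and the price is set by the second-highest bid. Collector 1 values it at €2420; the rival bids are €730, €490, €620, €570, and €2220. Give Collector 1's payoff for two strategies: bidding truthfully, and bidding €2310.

(a) €200  (b) €200

The highest competing bid is €2220.
Bidding truthfully at €2420: Collector 1 has the top bid, wins, and pays the second-highest bid €2220. Payoff = €2420 − €2220 = €200.
Bidding €2310: Collector 1 has the top bid, wins, and pays the second-highest bid €2220. Payoff = €2420 − €2220 = €200.
The bid only affects whether you win, not the price — here both bids land on the same side of the top rival bid, so the deviation is payoff-neutral.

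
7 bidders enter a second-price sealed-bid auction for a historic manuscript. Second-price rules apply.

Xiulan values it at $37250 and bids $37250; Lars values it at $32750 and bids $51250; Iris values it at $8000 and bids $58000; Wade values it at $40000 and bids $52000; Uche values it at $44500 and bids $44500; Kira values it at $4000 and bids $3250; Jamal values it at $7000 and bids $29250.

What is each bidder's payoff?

Xiulan $0, Lars $0, Iris -$44000, Wade $0, Uche $0, Kira $0, Jamal $0.

Sorted high to low: Iris $58000; Wade $52000; Lars $51250; Uche $44500; Xiulan $37250; Jamal $29250; Kira $3250.
Iris has the top bid and wins; the price is the second-highest bid, $52000.
Iris's payoff = $8000 − $52000 = -$44000. All other bidders lose, so their payoff is 0.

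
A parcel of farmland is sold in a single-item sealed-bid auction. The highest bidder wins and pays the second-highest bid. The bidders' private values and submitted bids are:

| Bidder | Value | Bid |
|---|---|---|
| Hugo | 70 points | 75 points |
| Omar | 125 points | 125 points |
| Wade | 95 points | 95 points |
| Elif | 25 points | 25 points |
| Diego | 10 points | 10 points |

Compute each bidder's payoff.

Sorted high to low: Omar 125 points > Wade 95 points > Hugo 75 points > Elif 25 points > Diego 10 points.
Omar has the top bid and wins; the price is the second-highest bid, 95 points.
Omar's payoff = 125 points − 95 points = 30 points. All other bidders lose, so their payoff is 0.

Hugo 0 points, Omar 30 points, Wade 0 points, Elif 0 points, Diego 0 points.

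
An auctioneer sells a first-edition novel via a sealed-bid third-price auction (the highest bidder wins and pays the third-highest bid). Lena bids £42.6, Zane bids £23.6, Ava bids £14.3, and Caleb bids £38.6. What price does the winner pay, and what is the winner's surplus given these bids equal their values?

Bids in descending order: Lena £42.6, then Caleb £38.6, then Zane £23.6, then Ava £14.3.
Lena is the highest bidder, so Lena wins.
Under the third-price rule, the price is the third-highest bid: £23.6.
Surplus = £42.6 − £23.6 = £19.0.

The winner pays £23.6 for a surplus of £19.0.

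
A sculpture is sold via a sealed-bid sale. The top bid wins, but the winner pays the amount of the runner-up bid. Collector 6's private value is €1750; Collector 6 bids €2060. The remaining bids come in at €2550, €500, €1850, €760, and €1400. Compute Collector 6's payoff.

Highest competing bid: €2550.
Collector 6's bid €2060 is not the highest, so Collector 6 loses, pays nothing, and earns zero payoff.

€0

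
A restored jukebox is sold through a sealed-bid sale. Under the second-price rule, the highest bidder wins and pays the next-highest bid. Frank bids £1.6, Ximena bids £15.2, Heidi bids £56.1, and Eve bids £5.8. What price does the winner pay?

Ranking the bids: Heidi £56.1 > Ximena £15.2 > Eve £5.8 > Frank £1.6.
Heidi has the highest bid, so Heidi wins.
The second-highest bid is £15.2, so that is what Heidi pays.

£15.2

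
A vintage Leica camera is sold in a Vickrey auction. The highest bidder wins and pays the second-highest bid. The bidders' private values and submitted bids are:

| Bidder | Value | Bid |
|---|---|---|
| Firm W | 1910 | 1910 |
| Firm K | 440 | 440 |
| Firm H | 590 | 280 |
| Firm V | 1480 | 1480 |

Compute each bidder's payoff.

Firm W 430, Firm K 0, Firm H 0, Firm V 0.

Bids in descending order: Firm W 1910 > Firm V 1480 > Firm K 440 > Firm H 280.
Firm W has the top bid and wins; the price is the second-highest bid, 1480.
Firm W's payoff = 1910 − 1480 = 430. All other bidders lose, so their payoff is 0.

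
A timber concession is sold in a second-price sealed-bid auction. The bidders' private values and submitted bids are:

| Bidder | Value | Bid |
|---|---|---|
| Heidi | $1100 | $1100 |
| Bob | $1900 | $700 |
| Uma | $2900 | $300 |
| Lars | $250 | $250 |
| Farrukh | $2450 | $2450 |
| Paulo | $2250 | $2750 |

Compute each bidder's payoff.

Payoffs: Heidi $0, Bob $0, Uma $0, Lars $0, Farrukh $0, Paulo -$200.

Ordered from highest: Paulo $2750; Farrukh $2450; Heidi $1100; Bob $700; Uma $300; Lars $250.
Paulo has the top bid and wins; the price is the second-highest bid, $2450.
Paulo's payoff = $2250 − $2450 = -$200. All other bidders lose, so their payoff is 0.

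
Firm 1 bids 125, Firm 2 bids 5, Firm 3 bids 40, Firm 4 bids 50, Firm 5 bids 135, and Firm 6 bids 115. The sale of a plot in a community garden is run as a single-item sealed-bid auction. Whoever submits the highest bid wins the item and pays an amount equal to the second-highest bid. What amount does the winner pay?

Price paid: 125.

Sorted high to low: Firm 5 135; Firm 1 125; Firm 6 115; Firm 4 50; Firm 3 40; Firm 2 5.
Firm 5 has the highest bid, so Firm 5 wins.
The second-highest bid is 125, so that is what Firm 5 pays.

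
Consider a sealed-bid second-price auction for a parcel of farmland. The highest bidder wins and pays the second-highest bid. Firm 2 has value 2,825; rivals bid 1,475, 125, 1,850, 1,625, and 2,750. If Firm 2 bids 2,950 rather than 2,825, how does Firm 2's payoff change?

The highest competing bid is 2,750.
Bidding truthfully at 2,825: Firm 2 has the top bid, wins, and pays the second-highest bid 2,750. Payoff = 2,825 − 2,750 = 75.
Bidding 2,950: Firm 2 has the top bid, wins, and pays the second-highest bid 2,750. Payoff = 2,825 − 2,750 = 75.
Change = 75 − 75 = 0.

Change in payoff: 0.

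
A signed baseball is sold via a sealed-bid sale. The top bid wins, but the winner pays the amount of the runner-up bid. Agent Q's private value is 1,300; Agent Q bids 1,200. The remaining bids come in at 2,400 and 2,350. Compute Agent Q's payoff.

Agent Q's payoff: 0.

Highest competing bid: 2,400.
Agent Q's bid 1,200 is not the highest, so Agent Q loses, pays nothing, and earns zero payoff.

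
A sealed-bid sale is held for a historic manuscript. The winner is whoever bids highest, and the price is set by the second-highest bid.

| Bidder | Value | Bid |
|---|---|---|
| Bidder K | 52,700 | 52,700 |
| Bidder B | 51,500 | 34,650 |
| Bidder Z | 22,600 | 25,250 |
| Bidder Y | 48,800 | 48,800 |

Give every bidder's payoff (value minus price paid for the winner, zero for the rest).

Sorted high to low: Bidder K 52,700, then Bidder Y 48,800, then Bidder B 34,650, then Bidder Z 25,250.
Bidder K has the top bid and wins; the price is the second-highest bid, 48,800.
Bidder K's payoff = 52,700 − 48,800 = 3,900. All other bidders lose, so their payoff is 0.

Bidder K 3,900, Bidder B 0, Bidder Z 0, Bidder Y 0.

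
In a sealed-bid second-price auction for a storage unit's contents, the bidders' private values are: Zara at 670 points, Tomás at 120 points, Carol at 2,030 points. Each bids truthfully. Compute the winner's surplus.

Surplus = 1,360 points.

Ordered from highest: Carol 2,030 points > Zara 670 points > Tomás 120 points.
Carol wins with the top bid and pays the second-highest, 670 points.
Surplus = 2,030 points − 670 points = 1,360 points.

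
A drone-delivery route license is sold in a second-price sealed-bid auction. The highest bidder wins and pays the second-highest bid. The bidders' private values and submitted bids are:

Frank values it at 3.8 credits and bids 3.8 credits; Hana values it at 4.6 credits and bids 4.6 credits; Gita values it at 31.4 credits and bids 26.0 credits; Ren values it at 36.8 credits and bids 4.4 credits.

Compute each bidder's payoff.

Sorted high to low: Gita 26.0 credits > Hana 4.6 credits > Ren 4.4 credits > Frank 3.8 credits.
Gita has the top bid and wins; the price is the second-highest bid, 4.6 credits.
Gita's payoff = 31.4 credits − 4.6 credits = 26.8 credits. All other bidders lose, so their payoff is 0.

Frank 0.0 credits, Hana 0.0 credits, Gita 26.8 credits, Ren 0.0 credits.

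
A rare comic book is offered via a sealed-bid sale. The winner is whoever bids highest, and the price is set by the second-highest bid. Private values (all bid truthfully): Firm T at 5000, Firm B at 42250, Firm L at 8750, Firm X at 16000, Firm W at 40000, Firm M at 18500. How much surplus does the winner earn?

Winner's surplus: 2250.

Sorted high to low: Firm B 42250; Firm W 40000; Firm M 18500; Firm X 16000; Firm L 8750; Firm T 5000.
Firm B wins with the top bid and pays the second-highest, 40000.
Surplus = 42250 − 40000 = 2250.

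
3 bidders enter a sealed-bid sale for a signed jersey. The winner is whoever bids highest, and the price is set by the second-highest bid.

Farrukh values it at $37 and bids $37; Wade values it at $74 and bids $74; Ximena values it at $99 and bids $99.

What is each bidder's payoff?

Payoffs: Farrukh $0, Wade $0, Ximena $25.

Ordered from highest: Ximena $99 > Wade $74 > Farrukh $37.
Ximena has the top bid and wins; the price is the second-highest bid, $74.
Ximena's payoff = $99 − $74 = $25. All other bidders lose, so their payoff is 0.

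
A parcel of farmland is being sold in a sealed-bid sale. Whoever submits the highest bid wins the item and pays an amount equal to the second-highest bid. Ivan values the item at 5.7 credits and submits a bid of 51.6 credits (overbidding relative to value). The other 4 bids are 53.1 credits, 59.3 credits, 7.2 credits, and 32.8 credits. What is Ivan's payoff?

Highest competing bid: 59.3 credits.
Ivan's bid 51.6 credits is not the highest, so Ivan loses, pays nothing, and earns zero payoff.

Ivan's payoff: 0.0 credits.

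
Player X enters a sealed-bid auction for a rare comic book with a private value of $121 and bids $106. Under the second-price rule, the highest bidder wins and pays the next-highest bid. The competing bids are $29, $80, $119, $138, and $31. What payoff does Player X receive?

Highest competing bid: $138.
Player X's bid $106 is not the highest, so Player X loses, pays nothing, and earns zero payoff.

Player X's payoff: $0.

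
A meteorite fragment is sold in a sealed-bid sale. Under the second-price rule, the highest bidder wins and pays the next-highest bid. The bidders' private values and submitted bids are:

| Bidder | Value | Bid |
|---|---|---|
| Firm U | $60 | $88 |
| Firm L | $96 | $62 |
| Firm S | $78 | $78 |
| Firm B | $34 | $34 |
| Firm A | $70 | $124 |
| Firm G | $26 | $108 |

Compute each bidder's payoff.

Firm U $0, Firm L $0, Firm S $0, Firm B $0, Firm A -$38, Firm G $0.

Bids in descending order: Firm A $124, then Firm G $108, then Firm U $88, then Firm S $78, then Firm L $62, then Firm B $34.
Firm A has the top bid and wins; the price is the second-highest bid, $108.
Firm A's payoff = $70 − $108 = -$38. All other bidders lose, so their payoff is 0.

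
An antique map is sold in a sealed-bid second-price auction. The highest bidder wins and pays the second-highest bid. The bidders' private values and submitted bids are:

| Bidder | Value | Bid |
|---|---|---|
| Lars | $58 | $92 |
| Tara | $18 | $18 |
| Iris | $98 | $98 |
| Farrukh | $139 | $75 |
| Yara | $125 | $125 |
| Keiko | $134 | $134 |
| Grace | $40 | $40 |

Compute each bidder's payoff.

Sorted high to low: Keiko $134; Yara $125; Iris $98; Lars $92; Farrukh $75; Grace $40; Tara $18.
Keiko has the top bid and wins; the price is the second-highest bid, $125.
Keiko's payoff = $134 − $125 = $9. All other bidders lose, so their payoff is 0.

Lars $0, Tara $0, Iris $0, Farrukh $0, Yara $0, Keiko $9, Grace $0.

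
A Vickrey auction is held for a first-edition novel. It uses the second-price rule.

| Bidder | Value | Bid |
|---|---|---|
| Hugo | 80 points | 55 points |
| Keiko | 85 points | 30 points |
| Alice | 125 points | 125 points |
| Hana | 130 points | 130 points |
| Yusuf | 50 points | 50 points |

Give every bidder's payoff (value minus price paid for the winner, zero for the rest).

Payoffs: Hugo 0 points, Keiko 0 points, Alice 0 points, Hana 5 points, Yusuf 0 points.

Ranking the bids: Hana 130 points; Alice 125 points; Hugo 55 points; Yusuf 50 points; Keiko 30 points.
Hana has the top bid and wins; the price is the second-highest bid, 125 points.
Hana's payoff = 130 points − 125 points = 5 points. All other bidders lose, so their payoff is 0.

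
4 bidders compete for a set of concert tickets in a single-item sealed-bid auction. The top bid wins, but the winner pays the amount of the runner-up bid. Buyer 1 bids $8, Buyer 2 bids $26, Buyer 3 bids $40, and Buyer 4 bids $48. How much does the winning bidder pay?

Ordered from highest: Buyer 4 $48 > Buyer 3 $40 > Buyer 2 $26 > Buyer 1 $8.
Buyer 4 has the highest bid, so Buyer 4 wins.
The second-highest bid is $40, so that is what Buyer 4 pays.

The winner pays $40.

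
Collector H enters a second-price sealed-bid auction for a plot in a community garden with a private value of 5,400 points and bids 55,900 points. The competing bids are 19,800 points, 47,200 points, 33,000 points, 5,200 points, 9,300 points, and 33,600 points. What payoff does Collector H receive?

Payoff = -41,800 points.

Highest competing bid: 47,200 points.
Collector H's bid 55,900 points is the highest overall, so Collector H wins and pays the second-highest bid, 47,200 points.
Payoff = value − price = 5,400 points − 47,200 points = -41,800 points.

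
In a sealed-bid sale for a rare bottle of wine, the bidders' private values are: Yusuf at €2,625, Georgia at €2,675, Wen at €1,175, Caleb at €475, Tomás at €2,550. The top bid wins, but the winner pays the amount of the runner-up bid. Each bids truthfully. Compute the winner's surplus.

€50

Ranking the bids: Georgia €2,675; Yusuf €2,625; Tomás €2,550; Wen €1,175; Caleb €475.
Georgia wins with the top bid and pays the second-highest, €2,625.
Surplus = €2,675 − €2,625 = €50.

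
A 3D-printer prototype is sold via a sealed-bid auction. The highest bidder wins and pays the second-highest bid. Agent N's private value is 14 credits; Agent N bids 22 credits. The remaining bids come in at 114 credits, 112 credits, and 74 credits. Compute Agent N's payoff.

Payoff = 0 credits.

Highest competing bid: 114 credits.
Agent N's bid 22 credits is not the highest, so Agent N loses, pays nothing, and earns zero payoff.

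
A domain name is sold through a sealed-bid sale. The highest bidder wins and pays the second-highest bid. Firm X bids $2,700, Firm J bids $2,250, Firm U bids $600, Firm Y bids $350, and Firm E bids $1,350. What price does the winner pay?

Sorted high to low: Firm X $2,700; Firm J $2,250; Firm E $1,350; Firm U $600; Firm Y $350.
Firm X has the highest bid, so Firm X wins.
The second-highest bid is $2,250, so that is what Firm X pays.

$2,250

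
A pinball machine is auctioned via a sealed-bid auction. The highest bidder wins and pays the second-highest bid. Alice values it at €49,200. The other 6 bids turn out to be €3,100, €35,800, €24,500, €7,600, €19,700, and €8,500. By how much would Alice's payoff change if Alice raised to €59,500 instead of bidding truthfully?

€0

The highest competing bid is €35,800.
Bidding truthfully at €49,200: Alice has the top bid, wins, and pays the second-highest bid €35,800. Payoff = €49,200 − €35,800 = €13,400.
Bidding €59,500: Alice has the top bid, wins, and pays the second-highest bid €35,800. Payoff = €49,200 − €35,800 = €13,400.
Change = €13,400 − €13,400 = €0.
The bid only affects whether you win, not the price — here both bids land on the same side of the top rival bid, so the deviation is payoff-neutral.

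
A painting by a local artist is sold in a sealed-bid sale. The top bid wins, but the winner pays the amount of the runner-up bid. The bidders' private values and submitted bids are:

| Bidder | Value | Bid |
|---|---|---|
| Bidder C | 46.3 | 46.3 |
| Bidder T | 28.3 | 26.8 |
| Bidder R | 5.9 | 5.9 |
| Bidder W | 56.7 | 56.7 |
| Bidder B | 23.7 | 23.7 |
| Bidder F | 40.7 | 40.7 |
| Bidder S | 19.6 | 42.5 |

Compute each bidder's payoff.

Bidder C 0.0, Bidder T 0.0, Bidder R 0.0, Bidder W 10.4, Bidder B 0.0, Bidder F 0.0, Bidder S 0.0.

Sorted high to low: Bidder W 56.7, then Bidder C 46.3, then Bidder S 42.5, then Bidder F 40.7, then Bidder T 26.8, then Bidder B 23.7, then Bidder R 5.9.
Bidder W has the top bid and wins; the price is the second-highest bid, 46.3.
Bidder W's payoff = 56.7 − 46.3 = 10.4. All other bidders lose, so their payoff is 0.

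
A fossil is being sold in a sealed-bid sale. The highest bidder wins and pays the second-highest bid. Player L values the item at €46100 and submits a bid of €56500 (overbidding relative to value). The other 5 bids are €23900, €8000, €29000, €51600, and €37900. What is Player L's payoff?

Highest competing bid: €51600.
Player L's bid €56500 is the highest overall, so Player L wins and pays the second-highest bid, €51600.
Payoff = value − price = €46100 − €51600 = -€5500.

Payoff = -€5500.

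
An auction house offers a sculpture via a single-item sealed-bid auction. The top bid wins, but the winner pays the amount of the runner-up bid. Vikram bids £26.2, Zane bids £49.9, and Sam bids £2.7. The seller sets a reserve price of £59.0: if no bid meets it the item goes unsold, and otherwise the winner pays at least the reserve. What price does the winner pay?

unsold

Sorted high to low: Zane £49.9, then Vikram £26.2, then Sam £2.7.
The top bid £49.9 is below the reserve £59.0, so the item goes unsold and nothing is paid.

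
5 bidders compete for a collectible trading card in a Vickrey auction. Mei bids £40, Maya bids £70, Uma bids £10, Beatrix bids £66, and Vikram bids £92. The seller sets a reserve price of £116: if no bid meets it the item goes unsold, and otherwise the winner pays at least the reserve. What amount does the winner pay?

unsold

Bids in descending order: Vikram £92 > Maya £70 > Beatrix £66 > Mei £40 > Uma £10.
The top bid £92 is below the reserve £116, so the item goes unsold and nothing is paid.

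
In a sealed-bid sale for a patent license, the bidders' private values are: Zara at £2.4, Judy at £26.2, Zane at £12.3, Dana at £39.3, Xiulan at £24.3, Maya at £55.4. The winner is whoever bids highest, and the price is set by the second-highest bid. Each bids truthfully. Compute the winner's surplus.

Ordered from highest: Maya £55.4 > Dana £39.3 > Judy £26.2 > Xiulan £24.3 > Zane £12.3 > Zara £2.4.
Maya wins with the top bid and pays the second-highest, £39.3.
Surplus = £55.4 − £39.3 = £16.1.

Surplus = £16.1.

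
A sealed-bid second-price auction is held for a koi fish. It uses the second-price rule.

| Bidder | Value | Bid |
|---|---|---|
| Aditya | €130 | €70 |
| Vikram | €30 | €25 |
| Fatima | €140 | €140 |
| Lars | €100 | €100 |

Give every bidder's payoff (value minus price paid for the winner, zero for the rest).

Sorted high to low: Fatima €140, then Lars €100, then Aditya €70, then Vikram €25.
Fatima has the top bid and wins; the price is the second-highest bid, €100.
Fatima's payoff = €140 − €100 = €40. All other bidders lose, so their payoff is 0.

Aditya €0, Vikram €0, Fatima €40, Lars €0.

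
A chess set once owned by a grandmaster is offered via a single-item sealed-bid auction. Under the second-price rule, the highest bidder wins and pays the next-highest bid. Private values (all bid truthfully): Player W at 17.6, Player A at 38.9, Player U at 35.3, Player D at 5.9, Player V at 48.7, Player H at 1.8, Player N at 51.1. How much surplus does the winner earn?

Bids in descending order: Player N 51.1 > Player V 48.7 > Player A 38.9 > Player U 35.3 > Player W 17.6 > Player D 5.9 > Player H 1.8.
Player N wins with the top bid and pays the second-highest, 48.7.
Surplus = 51.1 − 48.7 = 2.4.

Surplus = 2.4.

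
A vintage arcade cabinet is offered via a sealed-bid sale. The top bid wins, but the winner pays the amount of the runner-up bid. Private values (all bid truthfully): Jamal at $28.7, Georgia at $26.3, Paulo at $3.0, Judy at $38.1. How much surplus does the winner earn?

Winner's surplus: $9.4.

Ordered from highest: Judy $38.1, then Jamal $28.7, then Georgia $26.3, then Paulo $3.0.
Judy wins with the top bid and pays the second-highest, $28.7.
Surplus = $38.1 − $28.7 = $9.4.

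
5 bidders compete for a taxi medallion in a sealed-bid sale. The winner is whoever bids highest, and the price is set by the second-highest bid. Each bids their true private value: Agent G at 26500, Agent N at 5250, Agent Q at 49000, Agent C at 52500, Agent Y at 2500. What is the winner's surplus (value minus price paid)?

Sorted high to low: Agent C 52500 > Agent Q 49000 > Agent G 26500 > Agent N 5250 > Agent Y 2500.
Agent C wins with the top bid and pays the second-highest, 49000.
Surplus = 52500 − 49000 = 3500.

Surplus = 3500.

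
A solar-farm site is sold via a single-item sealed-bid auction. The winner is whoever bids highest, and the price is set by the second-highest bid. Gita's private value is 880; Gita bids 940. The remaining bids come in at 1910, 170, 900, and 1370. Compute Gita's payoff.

Highest competing bid: 1910.
Gita's bid 940 is not the highest, so Gita loses, pays nothing, and earns zero payoff.

Gita's payoff: 0.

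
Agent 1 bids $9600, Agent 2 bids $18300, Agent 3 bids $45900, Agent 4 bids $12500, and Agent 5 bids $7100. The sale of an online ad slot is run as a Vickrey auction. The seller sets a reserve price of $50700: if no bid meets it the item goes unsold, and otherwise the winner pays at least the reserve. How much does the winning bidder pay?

unsold

Ranking the bids: Agent 3 $45900 > Agent 2 $18300 > Agent 4 $12500 > Agent 1 $9600 > Agent 5 $7100.
The top bid $45900 is below the reserve $50700, so the item goes unsold and nothing is paid.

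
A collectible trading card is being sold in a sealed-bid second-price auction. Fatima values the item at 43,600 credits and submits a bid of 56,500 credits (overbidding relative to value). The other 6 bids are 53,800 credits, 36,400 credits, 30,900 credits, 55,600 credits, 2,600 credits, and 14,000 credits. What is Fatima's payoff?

-12,000 credits

Highest competing bid: 55,600 credits.
Fatima's bid 56,500 credits is the highest overall, so Fatima wins and pays the second-highest bid, 55,600 credits.
Payoff = value − price = 43,600 credits − 55,600 credits = -12,000 credits.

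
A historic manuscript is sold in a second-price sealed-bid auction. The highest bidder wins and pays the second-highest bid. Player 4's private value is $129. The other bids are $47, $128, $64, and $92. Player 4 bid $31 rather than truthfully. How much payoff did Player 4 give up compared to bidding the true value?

The highest competing bid is $128.
Bidding truthfully at $129: Player 4 has the top bid, wins, and pays the second-highest bid $128. Payoff = $129 − $128 = $1.
Bidding $31: the top bid is $128 (a rival), so Player 4 loses. Payoff = $0.
Regret = truthful payoff − actual payoff = $1 − $0 = $1.

$1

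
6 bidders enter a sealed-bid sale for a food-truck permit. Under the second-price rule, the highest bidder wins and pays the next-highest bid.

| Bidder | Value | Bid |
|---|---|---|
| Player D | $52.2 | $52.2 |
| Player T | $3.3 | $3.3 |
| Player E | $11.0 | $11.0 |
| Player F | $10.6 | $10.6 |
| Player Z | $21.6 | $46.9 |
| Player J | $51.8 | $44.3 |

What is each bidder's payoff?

Payoffs: Player D $5.3, Player T $0.0, Player E $0.0, Player F $0.0, Player Z $0.0, Player J $0.0.

Ranking the bids: Player D $52.2 > Player Z $46.9 > Player J $44.3 > Player E $11.0 > Player F $10.6 > Player T $3.3.
Player D has the top bid and wins; the price is the second-highest bid, $46.9.
Player D's payoff = $52.2 − $46.9 = $5.3. All other bidders lose, so their payoff is 0.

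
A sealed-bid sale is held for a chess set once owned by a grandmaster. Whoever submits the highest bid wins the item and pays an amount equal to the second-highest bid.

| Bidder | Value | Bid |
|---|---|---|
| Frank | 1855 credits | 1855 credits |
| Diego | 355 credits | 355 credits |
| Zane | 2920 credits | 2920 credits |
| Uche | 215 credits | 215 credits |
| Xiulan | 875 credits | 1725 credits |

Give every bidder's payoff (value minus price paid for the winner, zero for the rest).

Frank 0 credits, Diego 0 credits, Zane 1065 credits, Uche 0 credits, Xiulan 0 credits.

Sorted high to low: Zane 2920 credits; Frank 1855 credits; Xiulan 1725 credits; Diego 355 credits; Uche 215 credits.
Zane has the top bid and wins; the price is the second-highest bid, 1855 credits.
Zane's payoff = 2920 credits − 1855 credits = 1065 credits. All other bidders lose, so their payoff is 0.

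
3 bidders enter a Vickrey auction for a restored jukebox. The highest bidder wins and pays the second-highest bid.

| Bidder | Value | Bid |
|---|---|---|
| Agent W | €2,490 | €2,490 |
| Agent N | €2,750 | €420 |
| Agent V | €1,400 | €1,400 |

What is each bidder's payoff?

Agent W €1,090, Agent N €0, Agent V €0.

Sorted high to low: Agent W €2,490, then Agent V €1,400, then Agent N €420.
Agent W has the top bid and wins; the price is the second-highest bid, €1,400.
Agent W's payoff = €2,490 − €1,400 = €1,090. All other bidders lose, so their payoff is 0.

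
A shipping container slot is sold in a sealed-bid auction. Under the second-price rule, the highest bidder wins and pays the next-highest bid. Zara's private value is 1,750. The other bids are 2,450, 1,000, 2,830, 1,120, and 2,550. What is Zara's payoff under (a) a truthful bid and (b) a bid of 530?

(a) 0  (b) 0

The highest competing bid is 2,830.
Bidding truthfully at 1,750: the top bid is 2,830 (a rival), so Zara loses. Payoff = 0.
Bidding 530: the top bid is 2,830 (a rival), so Zara loses. Payoff = 0.
The bid only affects whether you win, not the price — here both bids land on the same side of the top rival bid, so the deviation is payoff-neutral.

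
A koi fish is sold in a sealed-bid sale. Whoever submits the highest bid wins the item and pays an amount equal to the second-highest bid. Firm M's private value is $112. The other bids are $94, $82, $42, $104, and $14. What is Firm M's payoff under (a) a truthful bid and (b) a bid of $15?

Truthful: $8; alternative: $0.

The highest competing bid is $104.
Bidding truthfully at $112: Firm M has the top bid, wins, and pays the second-highest bid $104. Payoff = $112 − $104 = $8.
Bidding $15: the top bid is $104 (a rival), so Firm M loses. Payoff = $0.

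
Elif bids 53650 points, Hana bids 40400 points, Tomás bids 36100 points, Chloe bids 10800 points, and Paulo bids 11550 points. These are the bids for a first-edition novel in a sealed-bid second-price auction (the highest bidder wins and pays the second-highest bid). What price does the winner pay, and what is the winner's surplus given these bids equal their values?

Bids in descending order: Elif 53650 points; Hana 40400 points; Tomás 36100 points; Paulo 11550 points; Chloe 10800 points.
Elif is the highest bidder, so Elif wins.
Under the second-price rule, the price is the second-highest bid: 40400 points.
Surplus = 53650 points − 40400 points = 13250 points.

The winner pays 40400 points for a surplus of 13250 points.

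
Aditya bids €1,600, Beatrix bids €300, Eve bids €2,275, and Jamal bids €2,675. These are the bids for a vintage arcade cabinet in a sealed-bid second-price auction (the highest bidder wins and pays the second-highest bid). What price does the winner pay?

Ranking the bids: Jamal €2,675; Eve €2,275; Aditya €1,600; Beatrix €300.
Jamal is the highest bidder, so Jamal wins.
Under the second-price rule, the price is the second-highest bid: €2,275.

Price paid: €2,275.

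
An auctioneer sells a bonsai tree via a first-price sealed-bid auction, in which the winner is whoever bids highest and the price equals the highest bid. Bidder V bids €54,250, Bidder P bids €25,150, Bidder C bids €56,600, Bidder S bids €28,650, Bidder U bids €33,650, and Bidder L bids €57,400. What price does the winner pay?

Sorted high to low: Bidder L €57,400; Bidder C €56,600; Bidder V €54,250; Bidder U €33,650; Bidder S €28,650; Bidder P €25,150.
Bidder L is the highest bidder, so Bidder L wins.
Under the first-price rule, the price is the highest bid: €57,400.

€57,400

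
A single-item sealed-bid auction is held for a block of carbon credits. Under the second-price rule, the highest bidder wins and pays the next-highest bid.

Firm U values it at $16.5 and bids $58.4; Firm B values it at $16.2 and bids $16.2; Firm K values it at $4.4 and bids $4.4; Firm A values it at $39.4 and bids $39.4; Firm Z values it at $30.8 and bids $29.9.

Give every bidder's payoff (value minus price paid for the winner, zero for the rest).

Ranking the bids: Firm U $58.4, then Firm A $39.4, then Firm Z $29.9, then Firm B $16.2, then Firm K $4.4.
Firm U has the top bid and wins; the price is the second-highest bid, $39.4.
Firm U's payoff = $16.5 − $39.4 = -$22.9. All other bidders lose, so their payoff is 0.

Payoffs: Firm U -$22.9, Firm B $0.0, Firm K $0.0, Firm A $0.0, Firm Z $0.0.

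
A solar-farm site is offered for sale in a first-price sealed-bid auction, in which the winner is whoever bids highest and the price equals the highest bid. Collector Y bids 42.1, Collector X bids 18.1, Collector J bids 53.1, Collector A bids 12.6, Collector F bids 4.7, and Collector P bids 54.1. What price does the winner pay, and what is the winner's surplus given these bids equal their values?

Ranking the bids: Collector P 54.1 > Collector J 53.1 > Collector Y 42.1 > Collector X 18.1 > Collector A 12.6 > Collector F 4.7.
Collector P is the highest bidder, so Collector P wins.
Under the first-price rule, the price is the highest bid: 54.1.
Surplus = 54.1 − 54.1 = 0.0.

Price 54.1; surplus 0.0.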